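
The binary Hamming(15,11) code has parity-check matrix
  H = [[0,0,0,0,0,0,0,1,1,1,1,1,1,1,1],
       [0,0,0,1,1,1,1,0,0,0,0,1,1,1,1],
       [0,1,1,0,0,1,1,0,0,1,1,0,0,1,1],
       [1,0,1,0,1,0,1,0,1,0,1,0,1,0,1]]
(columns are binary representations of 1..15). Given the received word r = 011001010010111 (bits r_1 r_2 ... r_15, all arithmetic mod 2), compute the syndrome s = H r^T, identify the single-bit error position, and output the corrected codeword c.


s = (1, 0, 0, 0)^T, error position = 8, corrected codeword c = 011001000010111

Compute s = H r^T mod 2 one row at a time:
  s_1 = 1 + 0 + 0 + 1 + 0 + 1 + 1 + 1 = 5 ≡ 1 (mod 2).
  s_2 = 0 + 0 + 1 + 0 + 0 + 1 + 1 + 1 = 4 ≡ 0 (mod 2).
  s_3 = 1 + 1 + 1 + 0 + 0 + 1 + 1 + 1 = 6 ≡ 0 (mod 2).
  s_4 = 0 + 1 + 0 + 0 + 0 + 1 + 1 + 1 = 4 ≡ 0 (mod 2).
s = (1, 0, 0, 0)^T — this equals column 8 of H (binary 1000), so error is at position 8.
Correct: flip bit 8 of r = 011001010010111 to get c = 011001000010111.


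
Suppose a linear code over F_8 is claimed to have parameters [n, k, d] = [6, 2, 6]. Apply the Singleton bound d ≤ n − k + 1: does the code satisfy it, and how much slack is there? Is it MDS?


Singleton RHS = n − k + 1 = 5, slack = -1, bound violated (no such code; not MDS).

Singleton bound: d ≤ n − k + 1.
Here n = 6, k = 2, so n − k + 1 = 5.
Given d = 6, check d ≤ 5: NO.
Slack = (n − k + 1) − d = -1.
The slack is negative: d = 6 exceeds n − k + 1 = 5 by 1, so the Singleton bound is violated and no linear [6, 2, 6]_8 code can exist. In particular it is not MDS (MDS requires d = n − k + 1 exactly).
Description: the claimed parameters are [6, 2, 6]_8; such a code would be impossible (violates the Singleton bound).


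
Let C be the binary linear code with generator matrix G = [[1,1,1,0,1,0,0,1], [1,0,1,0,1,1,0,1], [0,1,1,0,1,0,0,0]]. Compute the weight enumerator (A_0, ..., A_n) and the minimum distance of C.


Weight distribution: A_0 = 1, A_2 = 2, A_3 = 2, A_4 = 1, A_5 = 2. Minimum distance d = 2.

Enumerate all 2^3 = 8 messages m ∈ F_2^3.
For each, compute codeword c = mG in F_2^8, then tally its weight.
  m = 000 → c = 00000000, weight = 0.
  m = 100 → c = 11101001, weight = 5.
  m = 010 → c = 10101101, weight = 5.
  m = 110 → c = 01000100, weight = 2.
  m = 001 → c = 01101000, weight = 3.
  m = 101 → c = 10000001, weight = 2.
  m = 011 → c = 11000101, weight = 4.
  m = 111 → c = 00101100, weight = 3.
Tally weights:
  weight 0: 1 codewords.
  weight 2: 2 codewords.
  weight 3: 2 codewords.
  weight 4: 1 codewords.
  weight 5: 2 codewords.
Minimum distance d = smallest w > 0 with A_w > 0 = 2.
Sanity: Σ A_w = 8 = 2^3 = 8 ✓.


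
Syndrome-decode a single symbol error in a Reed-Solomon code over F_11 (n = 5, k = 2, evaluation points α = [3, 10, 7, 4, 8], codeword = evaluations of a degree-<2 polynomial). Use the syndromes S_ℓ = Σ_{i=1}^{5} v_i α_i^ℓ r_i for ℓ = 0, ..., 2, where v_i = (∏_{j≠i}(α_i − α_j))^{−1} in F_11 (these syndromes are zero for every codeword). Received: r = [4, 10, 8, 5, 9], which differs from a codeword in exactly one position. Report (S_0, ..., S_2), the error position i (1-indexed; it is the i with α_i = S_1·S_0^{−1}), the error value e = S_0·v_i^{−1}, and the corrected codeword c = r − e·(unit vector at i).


S = (1, 10, 1), error at position 2, error magnitude e = 10, c = [4, 0, 8, 5, 9].

Step 1: column multipliers v_i = (∏_{j≠i}(α_i − α_j))^{−1} mod 11.
  i = 1 (α = 3): (3−10)(3−7)(3−4)(3−8) = (−7)·(−4)·(−1)·(−5) = 140 ≡ 8, so v_1 = 8^{−1} = 7 (mod 11).
  i = 2 (α = 10): (10−3)(10−7)(10−4)(10−8) = 7·3·6·2 = 252 ≡ 10, so v_2 = 10^{−1} = 10 (mod 11).
  i = 3 (α = 7): (7−3)(7−10)(7−4)(7−8) = 4·(−3)·3·(−1) = 36 ≡ 3, so v_3 = 3^{−1} = 4 (mod 11).
  i = 4 (α = 4): (4−3)(4−10)(4−7)(4−8) = 1·(−6)·(−3)·(−4) = −72 ≡ 5, so v_4 = 5^{−1} = 9 (mod 11).
  i = 5 (α = 8): (8−3)(8−10)(8−7)(8−4) = 5·(−2)·1·4 = −40 ≡ 4, so v_5 = 4^{−1} = 3 (mod 11).
  v = [7, 10, 4, 9, 3].
Step 2: syndromes of r = [4, 10, 8, 5, 9] (all sums mod 11).
  S_0 = Σ v_i r_i = 7·4 + 10·10 + 4·8 + 9·5 + 3·9 = 232 ≡ 1.
  S_1 = Σ v_i α_i r_i = 7·3·4 + 10·10·10 + 4·7·8 + 9·4·5 + 3·8·9 = 1704 ≡ 10.
  α_i^2 mod 11 = [9, 1, 5, 5, 9].
  S_2 = Σ v_i α_i^2 r_i = 7·9·4 + 10·1·10 + 4·5·8 + 9·5·5 + 3·9·9 = 980 ≡ 1.
  S = (1, 10, 1) ≠ 0, so r is not a codeword (an error is present).
Step 3: locate the error. For a single error e at position i, S_ℓ = v_i·e·α_i^ℓ, so α_err = S_1/S_0.
  S_0^{−1} = 1^{−1} = 1 (mod 11), so α_err = 10·1 = 10 ≡ 10 = α_2. Error position i = 2.
  Consistency check: S_2/S_1 = 1·10 = 10 ≡ 10 = α_err ✓ (single-error assumption holds).
Step 4: error magnitude e = S_0/v_2 = S_0·∏_{j≠2}(α_2 − α_j) = 1·10 = 10 ≡ 10 (mod 11).
Step 5: correct position 2: c_2 = r_2 − e = 10 − 10 ≡ 0 (mod 11). Hence c = [4, 0, 8, 5, 9].
  Check: interpolating c through the α_i gives m(x) = 1 + 1·x (degree < 2) with m(α_i) = c_i for every i, so c is indeed a codeword.


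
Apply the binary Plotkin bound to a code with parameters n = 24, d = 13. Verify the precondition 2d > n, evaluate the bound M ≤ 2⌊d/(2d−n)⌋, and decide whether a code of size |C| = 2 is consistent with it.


Plotkin bound M ≤ 12; given |C| = 2 ≤ bound (satisfied).

Check applicability: 2d = 26, n = 24.
2d − n = 2 > 0, so Plotkin applies.
Compute d/(2d−n) = 13/2 ≈ 6.5000.
⌊d/(2d−n)⌋ = 6.
Plotkin bound: M ≤ 2·6 = 12.
Given |C| = 2, check: satisfied.
This |C| is below the Plotkin bound.


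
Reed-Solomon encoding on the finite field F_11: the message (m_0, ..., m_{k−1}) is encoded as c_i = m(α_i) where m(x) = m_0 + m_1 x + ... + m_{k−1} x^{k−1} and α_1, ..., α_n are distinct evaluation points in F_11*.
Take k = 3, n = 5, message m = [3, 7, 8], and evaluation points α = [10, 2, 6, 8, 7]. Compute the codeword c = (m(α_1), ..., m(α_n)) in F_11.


c = [4, 5, 3, 10, 4]

Message polynomial: m(x) = 3 + 7·x + 8·x^2 (mod 11).
For each evaluation point α_i, compute m(α_i) mod 11:
  α_1 = 10: Horner steps 8 → 10 → 4, so m(10) = 4.
  α_2 = 2: Horner steps 8 → 1 → 5, so m(2) = 5.
  α_3 = 6: Horner steps 8 → 0 → 3, so m(6) = 3.
  α_4 = 8: Horner steps 8 → 5 → 10, so m(8) = 10.
  α_5 = 7: Horner steps 8 → 8 → 4, so m(7) = 4.
Codeword c = [4, 5, 3, 10, 4] ∈ F_11^5.


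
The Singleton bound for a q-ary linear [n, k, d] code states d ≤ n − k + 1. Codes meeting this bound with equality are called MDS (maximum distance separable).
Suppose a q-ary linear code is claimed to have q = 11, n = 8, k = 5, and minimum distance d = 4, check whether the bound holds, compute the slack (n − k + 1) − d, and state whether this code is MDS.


Singleton RHS = n − k + 1 = 4, slack = 0, bound satisfied, MDS.

Singleton bound: d ≤ n − k + 1.
Here n = 8, k = 5, so n − k + 1 = 4.
Given d = 4, check d ≤ 4: YES.
Slack = (n − k + 1) − d = 0.
The code is MDS (slack = 0).
Description: the claimed parameters are [8, 5, 4]_11; such a code would be MDS (meets Singleton bound).


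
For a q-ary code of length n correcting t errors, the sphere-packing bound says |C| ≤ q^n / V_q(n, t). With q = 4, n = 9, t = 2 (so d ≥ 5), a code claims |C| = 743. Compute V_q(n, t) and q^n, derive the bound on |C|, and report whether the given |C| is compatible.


V_q(n, t) = 352, q^n = 262144, Hamming bound = 744, |C| = 743 ≤ bound (satisfied).

Step 1: Compute V_q(n, t) = Σ_{j=0}^2 C(n, j) (q−1)^j.
  j = 0: C(9,0)·(3)^0 = 1·1 = 1.
  j = 1: C(9,1)·(3)^1 = 9·3 = 27.
  j = 2: C(9,2)·(3)^2 = 36·9 = 324.
  V_q(n, t) = 1 + 27 + 324 = 352.
Step 2: q^n = 4^9 = 262144.
Step 3: Hamming bound ⌊q^n / V_q(n,t)⌋ = ⌊262144/352⌋ = 744.
Step 4: Compare |C| = 743 to 744: satisfied.
The claimed |C| lies below the Hamming bound.


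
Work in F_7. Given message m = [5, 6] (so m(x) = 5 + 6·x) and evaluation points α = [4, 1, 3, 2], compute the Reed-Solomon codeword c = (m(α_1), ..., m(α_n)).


c = [1, 4, 2, 3]

Message polynomial: m(x) = 5 + 6·x (mod 7).
For each evaluation point α_i, compute m(α_i) mod 7:
  α_1 = 4: Horner steps 6 → 1, so m(4) = 1.
  α_2 = 1: Horner steps 6 → 4, so m(1) = 4.
  α_3 = 3: Horner steps 6 → 2, so m(3) = 2.
  α_4 = 2: Horner steps 6 → 3, so m(2) = 3.
Codeword c = [1, 4, 2, 3] ∈ F_7^4.


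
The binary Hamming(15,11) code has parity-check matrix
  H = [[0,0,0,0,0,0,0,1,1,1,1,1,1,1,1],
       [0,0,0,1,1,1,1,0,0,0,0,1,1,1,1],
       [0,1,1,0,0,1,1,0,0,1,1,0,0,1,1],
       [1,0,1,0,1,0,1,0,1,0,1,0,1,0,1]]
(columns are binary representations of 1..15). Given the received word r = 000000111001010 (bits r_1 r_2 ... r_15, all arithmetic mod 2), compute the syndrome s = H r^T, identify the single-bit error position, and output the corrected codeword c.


s = (0, 1, 0, 0)^T, error position = 4, corrected codeword c = 000100111001010

Compute s = H r^T mod 2 one row at a time:
  s_1 = 1 + 1 + 0 + 0 + 1 + 0 + 1 + 0 = 4 ≡ 0 (mod 2).
  s_2 = 0 + 0 + 0 + 1 + 1 + 0 + 1 + 0 = 3 ≡ 1 (mod 2).
  s_3 = 0 + 0 + 0 + 1 + 0 + 0 + 1 + 0 = 2 ≡ 0 (mod 2).
  s_4 = 0 + 0 + 0 + 1 + 1 + 0 + 0 + 0 = 2 ≡ 0 (mod 2).
s = (0, 1, 0, 0)^T — this equals column 4 of H (binary 0100), so error is at position 4.
Correct: flip bit 4 of r = 000000111001010 to get c = 000100111001010.


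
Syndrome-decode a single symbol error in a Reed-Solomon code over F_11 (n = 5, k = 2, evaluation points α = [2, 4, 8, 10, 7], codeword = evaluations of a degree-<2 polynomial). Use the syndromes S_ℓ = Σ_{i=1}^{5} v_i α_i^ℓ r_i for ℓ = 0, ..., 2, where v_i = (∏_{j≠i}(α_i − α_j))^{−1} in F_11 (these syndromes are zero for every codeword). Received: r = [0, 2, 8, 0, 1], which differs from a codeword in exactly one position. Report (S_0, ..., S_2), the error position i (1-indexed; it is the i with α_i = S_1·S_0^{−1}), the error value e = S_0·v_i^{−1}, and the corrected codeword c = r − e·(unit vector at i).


S = (8, 5, 10), error at position 1, error magnitude e = 1, c = [10, 2, 8, 0, 1].

Step 1: column multipliers v_i = (∏_{j≠i}(α_i − α_j))^{−1} mod 11.
  i = 1 (α = 2): (2−4)(2−8)(2−10)(2−7) = (−2)·(−6)·(−8)·(−5) = 480 ≡ 7, so v_1 = 7^{−1} = 8 (mod 11).
  i = 2 (α = 4): (4−2)(4−8)(4−10)(4−7) = 2·(−4)·(−6)·(−3) = −144 ≡ 10, so v_2 = 10^{−1} = 10 (mod 11).
  i = 3 (α = 8): (8−2)(8−4)(8−10)(8−7) = 6·4·(−2)·1 = −48 ≡ 7, so v_3 = 7^{−1} = 8 (mod 11).
  i = 4 (α = 10): (10−2)(10−4)(10−8)(10−7) = 8·6·2·3 = 288 ≡ 2, so v_4 = 2^{−1} = 6 (mod 11).
  i = 5 (α = 7): (7−2)(7−4)(7−8)(7−10) = 5·3·(−1)·(−3) = 45 ≡ 1, so v_5 = 1^{−1} = 1 (mod 11).
  v = [8, 10, 8, 6, 1].
Step 2: syndromes of r = [0, 2, 8, 0, 1] (all sums mod 11).
  S_0 = Σ v_i r_i = 8·0 + 10·2 + 8·8 + 6·0 + 1·1 = 85 ≡ 8.
  S_1 = Σ v_i α_i r_i = 8·2·0 + 10·4·2 + 8·8·8 + 6·10·0 + 1·7·1 = 599 ≡ 5.
  α_i^2 mod 11 = [4, 5, 9, 1, 5].
  S_2 = Σ v_i α_i^2 r_i = 8·4·0 + 10·5·2 + 8·9·8 + 6·1·0 + 1·5·1 = 681 ≡ 10.
  S = (8, 5, 10) ≠ 0, so r is not a codeword (an error is present).
Step 3: locate the error. For a single error e at position i, S_ℓ = v_i·e·α_i^ℓ, so α_err = S_1/S_0.
  S_0^{−1} = 8^{−1} = 7 (mod 11), so α_err = 5·7 = 35 ≡ 2 = α_1. Error position i = 1.
  Consistency check: S_2/S_1 = 10·9 = 90 ≡ 2 = α_err ✓ (single-error assumption holds).
Step 4: error magnitude e = S_0/v_1 = S_0·∏_{j≠1}(α_1 − α_j) = 8·7 = 56 ≡ 1 (mod 11).
Step 5: correct position 1: c_1 = r_1 − e = 0 − 1 ≡ 10 (mod 11). Hence c = [10, 2, 8, 0, 1].
  Check: interpolating c through the α_i gives m(x) = 7 + 7·x (degree < 2) with m(α_i) = c_i for every i, so c is indeed a codeword.


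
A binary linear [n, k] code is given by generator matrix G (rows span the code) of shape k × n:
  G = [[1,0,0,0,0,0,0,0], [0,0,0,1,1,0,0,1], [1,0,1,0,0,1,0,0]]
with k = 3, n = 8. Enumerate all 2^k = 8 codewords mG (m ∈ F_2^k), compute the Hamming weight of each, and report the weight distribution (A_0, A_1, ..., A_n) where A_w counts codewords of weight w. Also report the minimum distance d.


Weight distribution: A_0 = 1, A_1 = 1, A_2 = 1, A_3 = 2, A_4 = 1, A_5 = 1, A_6 = 1. Minimum distance d = 1.

Enumerate all 2^3 = 8 messages m ∈ F_2^3.
For each, compute codeword c = mG in F_2^8, then tally its weight.
  m = 000 → c = 00000000, weight = 0.
  m = 100 → c = 10000000, weight = 1.
  m = 010 → c = 00011001, weight = 3.
  m = 110 → c = 10011001, weight = 4.
  m = 001 → c = 10100100, weight = 3.
  m = 101 → c = 00100100, weight = 2.
  m = 011 → c = 10111101, weight = 6.
  m = 111 → c = 00111101, weight = 5.
Tally weights:
  weight 0: 1 codewords.
  weight 1: 1 codewords.
  weight 2: 1 codewords.
  weight 3: 2 codewords.
  weight 4: 1 codewords.
  weight 5: 1 codewords.
  weight 6: 1 codewords.
Minimum distance d = smallest w > 0 with A_w > 0 = 1.
Sanity: Σ A_w = 8 = 2^3 = 8 ✓.


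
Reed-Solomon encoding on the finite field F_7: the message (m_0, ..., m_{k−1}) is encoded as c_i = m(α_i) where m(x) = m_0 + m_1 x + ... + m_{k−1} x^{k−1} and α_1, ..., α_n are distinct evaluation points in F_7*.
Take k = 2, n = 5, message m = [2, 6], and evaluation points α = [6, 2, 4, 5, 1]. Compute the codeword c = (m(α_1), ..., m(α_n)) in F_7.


c = [3, 0, 5, 4, 1]

Message polynomial: m(x) = 2 + 6·x (mod 7).
For each evaluation point α_i, compute m(α_i) mod 7:
  α_1 = 6: Horner steps 6 → 3, so m(6) = 3.
  α_2 = 2: Horner steps 6 → 0, so m(2) = 0.
  α_3 = 4: Horner steps 6 → 5, so m(4) = 5.
  α_4 = 5: Horner steps 6 → 4, so m(5) = 4.
  α_5 = 1: Horner steps 6 → 1, so m(1) = 1.
Codeword c = [3, 0, 5, 4, 1] ∈ F_7^5.


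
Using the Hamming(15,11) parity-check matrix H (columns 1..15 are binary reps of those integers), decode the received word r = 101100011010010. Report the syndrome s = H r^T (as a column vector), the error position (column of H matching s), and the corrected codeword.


s = (0, 0, 1, 0)^T, error position = 2, corrected codeword c = 111100011010010

Compute s = H r^T mod 2 one row at a time:
  s_1 = 1 + 1 + 0 + 1 + 0 + 0 + 1 + 0 = 4 ≡ 0 (mod 2).
  s_2 = 1 + 0 + 0 + 0 + 0 + 0 + 1 + 0 = 2 ≡ 0 (mod 2).
  s_3 = 0 + 1 + 0 + 0 + 0 + 1 + 1 + 0 = 3 ≡ 1 (mod 2).
  s_4 = 1 + 1 + 0 + 0 + 1 + 1 + 0 + 0 = 4 ≡ 0 (mod 2).
s = (0, 0, 1, 0)^T — this equals column 2 of H (binary 0010), so error is at position 2.
Correct: flip bit 2 of r = 101100011010010 to get c = 111100011010010.


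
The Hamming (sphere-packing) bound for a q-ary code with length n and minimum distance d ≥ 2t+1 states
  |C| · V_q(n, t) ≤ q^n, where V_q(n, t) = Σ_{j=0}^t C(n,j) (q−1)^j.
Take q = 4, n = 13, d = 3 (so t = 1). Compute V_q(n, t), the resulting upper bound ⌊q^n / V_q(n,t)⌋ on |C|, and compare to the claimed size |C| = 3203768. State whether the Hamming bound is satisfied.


V_q(n, t) = 40, q^n = 67108864, Hamming bound = 1677721, |C| = 3203768 > bound (violated).

Step 1: Compute V_q(n, t) = Σ_{j=0}^1 C(n, j) (q−1)^j.
  j = 0: C(13,0)·(3)^0 = 1·1 = 1.
  j = 1: C(13,1)·(3)^1 = 13·3 = 39.
  V_q(n, t) = 1 + 39 = 40.
Step 2: q^n = 4^13 = 67108864.
Step 3: Hamming bound ⌊q^n / V_q(n,t)⌋ = ⌊67108864/40⌋ = 1677721.
Step 4: Compare |C| = 3203768 to 1677721: violated.
The claimed |C| lies above the Hamming bound, so no 4-ary code of length 13 with d ≥ 3 can have 3203768 codewords.


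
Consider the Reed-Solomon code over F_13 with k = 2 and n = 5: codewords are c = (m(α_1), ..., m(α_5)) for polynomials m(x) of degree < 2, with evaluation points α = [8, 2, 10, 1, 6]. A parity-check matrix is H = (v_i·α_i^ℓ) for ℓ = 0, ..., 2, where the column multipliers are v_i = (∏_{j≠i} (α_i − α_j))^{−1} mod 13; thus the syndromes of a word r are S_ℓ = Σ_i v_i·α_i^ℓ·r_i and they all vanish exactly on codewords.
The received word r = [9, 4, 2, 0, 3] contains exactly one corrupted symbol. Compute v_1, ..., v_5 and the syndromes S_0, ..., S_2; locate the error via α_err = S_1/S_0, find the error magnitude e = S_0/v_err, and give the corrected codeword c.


S = (4, 4, 4), error at position 4, error magnitude e = 12, c = [9, 4, 2, 1, 3].

Step 1: column multipliers v_i = (∏_{j≠i}(α_i − α_j))^{−1} mod 13.
  i = 1 (α = 8): (8−2)(8−10)(8−1)(8−6) = 6·(−2)·7·2 = −168 ≡ 1, so v_1 = 1^{−1} = 1 (mod 13).
  i = 2 (α = 2): (2−8)(2−10)(2−1)(2−6) = (−6)·(−8)·1·(−4) = −192 ≡ 3, so v_2 = 3^{−1} = 9 (mod 13).
  i = 3 (α = 10): (10−8)(10−2)(10−1)(10−6) = 2·8·9·4 = 576 ≡ 4, so v_3 = 4^{−1} = 10 (mod 13).
  i = 4 (α = 1): (1−8)(1−2)(1−10)(1−6) = (−7)·(−1)·(−9)·(−5) = 315 ≡ 3, so v_4 = 3^{−1} = 9 (mod 13).
  i = 5 (α = 6): (6−8)(6−2)(6−10)(6−1) = (−2)·4·(−4)·5 = 160 ≡ 4, so v_5 = 4^{−1} = 10 (mod 13).
  v = [1, 9, 10, 9, 10].
Step 2: syndromes of r = [9, 4, 2, 0, 3] (all sums mod 13).
  S_0 = Σ v_i r_i = 1·9 + 9·4 + 10·2 + 9·0 + 10·3 = 95 ≡ 4.
  S_1 = Σ v_i α_i r_i = 1·8·9 + 9·2·4 + 10·10·2 + 9·1·0 + 10·6·3 = 524 ≡ 4.
  α_i^2 mod 13 = [12, 4, 9, 1, 10].
  S_2 = Σ v_i α_i^2 r_i = 1·12·9 + 9·4·4 + 10·9·2 + 9·1·0 + 10·10·3 = 732 ≡ 4.
  S = (4, 4, 4) ≠ 0, so r is not a codeword (an error is present).
Step 3: locate the error. For a single error e at position i, S_ℓ = v_i·e·α_i^ℓ, so α_err = S_1/S_0.
  S_0^{−1} = 4^{−1} = 10 (mod 13), so α_err = 4·10 = 40 ≡ 1 = α_4. Error position i = 4.
  Consistency check: S_2/S_1 = 4·10 = 40 ≡ 1 = α_err ✓ (single-error assumption holds).
Step 4: error magnitude e = S_0/v_4 = S_0·∏_{j≠4}(α_4 − α_j) = 4·3 = 12 ≡ 12 (mod 13).
Step 5: correct position 4: c_4 = r_4 − e = 0 − 12 ≡ 1 (mod 13). Hence c = [9, 4, 2, 1, 3].
  Check: interpolating c through the α_i gives m(x) = 11 + 3·x (degree < 2) with m(α_i) = c_i for every i, so c is indeed a codeword.


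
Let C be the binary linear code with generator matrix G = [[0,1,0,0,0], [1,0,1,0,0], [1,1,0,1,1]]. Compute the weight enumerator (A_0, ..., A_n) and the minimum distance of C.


Weight distribution: A_0 = 1, A_1 = 1, A_2 = 1, A_3 = 3, A_4 = 2. Minimum distance d = 1.

Enumerate all 2^3 = 8 messages m ∈ F_2^3.
For each, compute codeword c = mG in F_2^5, then tally its weight.
  m = 000 → c = 00000, weight = 0.
  m = 100 → c = 01000, weight = 1.
  m = 010 → c = 10100, weight = 2.
  m = 110 → c = 11100, weight = 3.
  m = 001 → c = 11011, weight = 4.
  m = 101 → c = 10011, weight = 3.
  m = 011 → c = 01111, weight = 4.
  m = 111 → c = 00111, weight = 3.
Tally weights:
  weight 0: 1 codewords.
  weight 1: 1 codewords.
  weight 2: 1 codewords.
  weight 3: 3 codewords.
  weight 4: 2 codewords.
Minimum distance d = smallest w > 0 with A_w > 0 = 1.
Sanity: Σ A_w = 8 = 2^3 = 8 ✓.


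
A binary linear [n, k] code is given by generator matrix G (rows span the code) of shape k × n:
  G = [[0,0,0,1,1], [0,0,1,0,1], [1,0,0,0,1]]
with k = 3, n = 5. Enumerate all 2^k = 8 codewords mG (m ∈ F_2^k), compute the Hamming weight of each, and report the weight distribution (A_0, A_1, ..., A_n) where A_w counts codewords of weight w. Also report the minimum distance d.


Weight distribution: A_0 = 1, A_2 = 6, A_4 = 1. Minimum distance d = 2.

Enumerate all 2^3 = 8 messages m ∈ F_2^3.
For each, compute codeword c = mG in F_2^5, then tally its weight.
  m = 000 → c = 00000, weight = 0.
  m = 100 → c = 00011, weight = 2.
  m = 010 → c = 00101, weight = 2.
  m = 110 → c = 00110, weight = 2.
  m = 001 → c = 10001, weight = 2.
  m = 101 → c = 10010, weight = 2.
  m = 011 → c = 10100, weight = 2.
  m = 111 → c = 10111, weight = 4.
Tally weights:
  weight 0: 1 codewords.
  weight 2: 6 codewords.
  weight 4: 1 codewords.
Minimum distance d = smallest w > 0 with A_w > 0 = 2.
Sanity: Σ A_w = 8 = 2^3 = 8 ✓.


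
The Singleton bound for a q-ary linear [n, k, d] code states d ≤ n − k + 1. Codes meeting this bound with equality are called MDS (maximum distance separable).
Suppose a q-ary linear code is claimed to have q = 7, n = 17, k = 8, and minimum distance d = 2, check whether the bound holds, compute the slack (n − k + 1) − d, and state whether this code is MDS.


Singleton RHS = n − k + 1 = 10, slack = 8, bound satisfied, not MDS.

Singleton bound: d ≤ n − k + 1.
Here n = 17, k = 8, so n − k + 1 = 10.
Given d = 2, check d ≤ 10: YES.
Slack = (n − k + 1) − d = 8.
The code is NOT MDS (slack = 8 > 0).
Description: the claimed parameters are [17, 8, 2]_7; such a code would be non-MDS.


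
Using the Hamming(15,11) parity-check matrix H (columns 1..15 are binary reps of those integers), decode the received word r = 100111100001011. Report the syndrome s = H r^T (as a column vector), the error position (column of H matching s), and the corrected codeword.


s = (1, 1, 0, 0)^T, error position = 12, corrected codeword c = 100111100000011

Compute s = H r^T mod 2 one row at a time:
  s_1 = 0 + 0 + 0 + 0 + 1 + 0 + 1 + 1 = 3 ≡ 1 (mod 2).
  s_2 = 1 + 1 + 1 + 1 + 1 + 0 + 1 + 1 = 7 ≡ 1 (mod 2).
  s_3 = 0 + 0 + 1 + 1 + 0 + 0 + 1 + 1 = 4 ≡ 0 (mod 2).
  s_4 = 1 + 0 + 1 + 1 + 0 + 0 + 0 + 1 = 4 ≡ 0 (mod 2).
s = (1, 1, 0, 0)^T — this equals column 12 of H (binary 1100), so error is at position 12.
Correct: flip bit 12 of r = 100111100001011 to get c = 100111100000011.


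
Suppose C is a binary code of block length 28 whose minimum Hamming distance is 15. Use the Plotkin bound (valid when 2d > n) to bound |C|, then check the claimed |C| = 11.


Plotkin bound M ≤ 14; given |C| = 11 ≤ bound (satisfied).

Check applicability: 2d = 30, n = 28.
2d − n = 2 > 0, so Plotkin applies.
Compute d/(2d−n) = 15/2 ≈ 7.5000.
⌊d/(2d−n)⌋ = 7.
Plotkin bound: M ≤ 2·7 = 14.
Given |C| = 11, check: satisfied.
This |C| is below the Plotkin bound.


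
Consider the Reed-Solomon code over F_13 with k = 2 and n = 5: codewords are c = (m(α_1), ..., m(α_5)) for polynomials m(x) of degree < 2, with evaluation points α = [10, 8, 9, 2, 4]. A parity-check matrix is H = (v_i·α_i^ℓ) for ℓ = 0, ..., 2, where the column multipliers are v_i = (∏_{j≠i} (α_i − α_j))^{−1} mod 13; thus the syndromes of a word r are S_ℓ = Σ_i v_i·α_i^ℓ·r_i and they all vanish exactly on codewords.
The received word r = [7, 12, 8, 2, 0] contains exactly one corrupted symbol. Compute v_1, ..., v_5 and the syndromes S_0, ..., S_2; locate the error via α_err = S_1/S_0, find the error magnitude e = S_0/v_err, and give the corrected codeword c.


S = (9, 7, 4), error at position 2, error magnitude e = 3, c = [7, 9, 8, 2, 0].

Step 1: column multipliers v_i = (∏_{j≠i}(α_i − α_j))^{−1} mod 13.
  i = 1 (α = 10): (10−8)(10−9)(10−2)(10−4) = 2·1·8·6 = 96 ≡ 5, so v_1 = 5^{−1} = 8 (mod 13).
  i = 2 (α = 8): (8−10)(8−9)(8−2)(8−4) = (−2)·(−1)·6·4 = 48 ≡ 9, so v_2 = 9^{−1} = 3 (mod 13).
  i = 3 (α = 9): (9−10)(9−8)(9−2)(9−4) = (−1)·1·7·5 = −35 ≡ 4, so v_3 = 4^{−1} = 10 (mod 13).
  i = 4 (α = 2): (2−10)(2−8)(2−9)(2−4) = (−8)·(−6)·(−7)·(−2) = 672 ≡ 9, so v_4 = 9^{−1} = 3 (mod 13).
  i = 5 (α = 4): (4−10)(4−8)(4−9)(4−2) = (−6)·(−4)·(−5)·2 = −240 ≡ 7, so v_5 = 7^{−1} = 2 (mod 13).
  v = [8, 3, 10, 3, 2].
Step 2: syndromes of r = [7, 12, 8, 2, 0] (all sums mod 13).
  S_0 = Σ v_i r_i = 8·7 + 3·12 + 10·8 + 3·2 + 2·0 = 178 ≡ 9.
  S_1 = Σ v_i α_i r_i = 8·10·7 + 3·8·12 + 10·9·8 + 3·2·2 + 2·4·0 = 1580 ≡ 7.
  α_i^2 mod 13 = [9, 12, 3, 4, 3].
  S_2 = Σ v_i α_i^2 r_i = 8·9·7 + 3·12·12 + 10·3·8 + 3·4·2 + 2·3·0 = 1200 ≡ 4.
  S = (9, 7, 4) ≠ 0, so r is not a codeword (an error is present).
Step 3: locate the error. For a single error e at position i, S_ℓ = v_i·e·α_i^ℓ, so α_err = S_1/S_0.
  S_0^{−1} = 9^{−1} = 3 (mod 13), so α_err = 7·3 = 21 ≡ 8 = α_2. Error position i = 2.
  Consistency check: S_2/S_1 = 4·2 = 8 ≡ 8 = α_err ✓ (single-error assumption holds).
Step 4: error magnitude e = S_0/v_2 = S_0·∏_{j≠2}(α_2 − α_j) = 9·9 = 81 ≡ 3 (mod 13).
Step 5: correct position 2: c_2 = r_2 − e = 12 − 3 ≡ 9 (mod 13). Hence c = [7, 9, 8, 2, 0].
  Check: interpolating c through the α_i gives m(x) = 4 + 12·x (degree < 2) with m(α_i) = c_i for every i, so c is indeed a codeword.


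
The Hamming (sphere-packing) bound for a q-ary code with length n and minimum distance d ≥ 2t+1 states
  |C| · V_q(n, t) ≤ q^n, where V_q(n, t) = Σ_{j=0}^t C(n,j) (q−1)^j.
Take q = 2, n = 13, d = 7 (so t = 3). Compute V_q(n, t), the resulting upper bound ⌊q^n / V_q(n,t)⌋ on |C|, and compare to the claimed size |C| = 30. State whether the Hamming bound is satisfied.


V_q(n, t) = 378, q^n = 8192, Hamming bound = 21, |C| = 30 > bound (violated).

Step 1: Compute V_q(n, t) = Σ_{j=0}^3 C(n, j) (q−1)^j.
  j = 0: C(13,0)·(1)^0 = 1·1 = 1.
  j = 1: C(13,1)·(1)^1 = 13·1 = 13.
  j = 2: C(13,2)·(1)^2 = 78·1 = 78.
  j = 3: C(13,3)·(1)^3 = 286·1 = 286.
  V_q(n, t) = 1 + 13 + 78 + 286 = 378.
Step 2: q^n = 2^13 = 8192.
Step 3: Hamming bound ⌊q^n / V_q(n,t)⌋ = ⌊8192/378⌋ = 21.
Step 4: Compare |C| = 30 to 21: violated.
The claimed |C| lies above the Hamming bound, so no 2-ary code of length 13 with d ≥ 7 can have 30 codewords.


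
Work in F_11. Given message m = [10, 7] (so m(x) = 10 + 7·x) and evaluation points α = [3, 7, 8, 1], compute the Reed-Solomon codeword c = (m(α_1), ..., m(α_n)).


c = [9, 4, 0, 6]

Message polynomial: m(x) = 10 + 7·x (mod 11).
For each evaluation point α_i, compute m(α_i) mod 11:
  α_1 = 3: Horner steps 7 → 9, so m(3) = 9.
  α_2 = 7: Horner steps 7 → 4, so m(7) = 4.
  α_3 = 8: Horner steps 7 → 0, so m(8) = 0.
  α_4 = 1: Horner steps 7 → 6, so m(1) = 6.
Codeword c = [9, 4, 0, 6] ∈ F_11^4.


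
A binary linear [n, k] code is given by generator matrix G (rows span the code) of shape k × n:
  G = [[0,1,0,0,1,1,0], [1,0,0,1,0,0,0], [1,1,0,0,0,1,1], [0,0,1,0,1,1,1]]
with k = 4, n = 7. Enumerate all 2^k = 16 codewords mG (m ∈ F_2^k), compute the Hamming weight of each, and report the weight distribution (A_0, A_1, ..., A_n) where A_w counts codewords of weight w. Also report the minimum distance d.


Weight distribution: A_0 = 1, A_2 = 1, A_3 = 6, A_4 = 5, A_5 = 2, A_6 = 1. Minimum distance d = 2.

Enumerate all 2^4 = 16 messages m ∈ F_2^4.
For each, compute codeword c = mG in F_2^7, then tally its weight.
  m = 0000 → c = 0000000, weight = 0.
  m = 1000 → c = 0100110, weight = 3.
  m = 0100 → c = 1001000, weight = 2.
  m = 1100 → c = 1101110, weight = 5.
  m = 0010 → c = 1100011, weight = 4.
  m = 1010 → c = 1000101, weight = 3.
  m = 0110 → c = 0101011, weight = 4.
  m = 1110 → c = 0001101, weight = 3.
  m = 0001 → c = 0010111, weight = 4.
  m = 1001 → c = 0110001, weight = 3.
  m = 0101 → c = 1011111, weight = 6.
  m = 1101 → c = 1111001, weight = 5.
  m = 0011 → c = 1110100, weight = 4.
  m = 1011 → c = 1010010, weight = 3.
  m = 0111 → c = 0111100, weight = 4.
  m = 1111 → c = 0011010, weight = 3.
Tally weights:
  weight 0: 1 codewords.
  weight 2: 1 codewords.
  weight 3: 6 codewords.
  weight 4: 5 codewords.
  weight 5: 2 codewords.
  weight 6: 1 codewords.
Minimum distance d = smallest w > 0 with A_w > 0 = 2.
Sanity: Σ A_w = 16 = 2^4 = 16 ✓.


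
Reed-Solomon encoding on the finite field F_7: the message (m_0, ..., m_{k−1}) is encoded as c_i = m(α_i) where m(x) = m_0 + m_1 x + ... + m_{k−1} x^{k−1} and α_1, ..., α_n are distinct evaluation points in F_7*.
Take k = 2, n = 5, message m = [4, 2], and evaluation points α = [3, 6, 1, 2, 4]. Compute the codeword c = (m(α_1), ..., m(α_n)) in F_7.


c = [3, 2, 6, 1, 5]

Message polynomial: m(x) = 4 + 2·x (mod 7).
For each evaluation point α_i, compute m(α_i) mod 7:
  α_1 = 3: Horner steps 2 → 3, so m(3) = 3.
  α_2 = 6: Horner steps 2 → 2, so m(6) = 2.
  α_3 = 1: Horner steps 2 → 6, so m(1) = 6.
  α_4 = 2: Horner steps 2 → 1, so m(2) = 1.
  α_5 = 4: Horner steps 2 → 5, so m(4) = 5.
Codeword c = [3, 2, 6, 1, 5] ∈ F_7^5.


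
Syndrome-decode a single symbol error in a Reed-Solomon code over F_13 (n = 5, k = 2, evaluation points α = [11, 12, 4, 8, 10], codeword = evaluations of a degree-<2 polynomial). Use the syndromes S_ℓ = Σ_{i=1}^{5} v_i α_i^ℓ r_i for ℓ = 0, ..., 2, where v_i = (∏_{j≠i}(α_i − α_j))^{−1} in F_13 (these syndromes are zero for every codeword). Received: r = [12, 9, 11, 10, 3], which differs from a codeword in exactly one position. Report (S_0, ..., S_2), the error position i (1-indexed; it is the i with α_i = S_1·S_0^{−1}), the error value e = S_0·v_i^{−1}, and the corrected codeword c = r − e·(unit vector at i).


S = (9, 8, 10), error at position 1, error magnitude e = 6, c = [6, 9, 11, 10, 3].

Step 1: column multipliers v_i = (∏_{j≠i}(α_i − α_j))^{−1} mod 13.
  i = 1 (α = 11): (11−12)(11−4)(11−8)(11−10) = (−1)·7·3·1 = −21 ≡ 5, so v_1 = 5^{−1} = 8 (mod 13).
  i = 2 (α = 12): (12−11)(12−4)(12−8)(12−10) = 1·8·4·2 = 64 ≡ 12, so v_2 = 12^{−1} = 12 (mod 13).
  i = 3 (α = 4): (4−11)(4−12)(4−8)(4−10) = (−7)·(−8)·(−4)·(−6) = 1344 ≡ 5, so v_3 = 5^{−1} = 8 (mod 13).
  i = 4 (α = 8): (8−11)(8−12)(8−4)(8−10) = (−3)·(−4)·4·(−2) = −96 ≡ 8, so v_4 = 8^{−1} = 5 (mod 13).
  i = 5 (α = 10): (10−11)(10−12)(10−4)(10−8) = (−1)·(−2)·6·2 = 24 ≡ 11, so v_5 = 11^{−1} = 6 (mod 13).
  v = [8, 12, 8, 5, 6].
Step 2: syndromes of r = [12, 9, 11, 10, 3] (all sums mod 13).
  S_0 = Σ v_i r_i = 8·12 + 12·9 + 8·11 + 5·10 + 6·3 = 360 ≡ 9.
  S_1 = Σ v_i α_i r_i = 8·11·12 + 12·12·9 + 8·4·11 + 5·8·10 + 6·10·3 = 3284 ≡ 8.
  α_i^2 mod 13 = [4, 1, 3, 12, 9].
  S_2 = Σ v_i α_i^2 r_i = 8·4·12 + 12·1·9 + 8·3·11 + 5·12·10 + 6·9·3 = 1518 ≡ 10.
  S = (9, 8, 10) ≠ 0, so r is not a codeword (an error is present).
Step 3: locate the error. For a single error e at position i, S_ℓ = v_i·e·α_i^ℓ, so α_err = S_1/S_0.
  S_0^{−1} = 9^{−1} = 3 (mod 13), so α_err = 8·3 = 24 ≡ 11 = α_1. Error position i = 1.
  Consistency check: S_2/S_1 = 10·5 = 50 ≡ 11 = α_err ✓ (single-error assumption holds).
Step 4: error magnitude e = S_0/v_1 = S_0·∏_{j≠1}(α_1 − α_j) = 9·5 = 45 ≡ 6 (mod 13).
Step 5: correct position 1: c_1 = r_1 − e = 12 − 6 ≡ 6 (mod 13). Hence c = [6, 9, 11, 10, 3].
  Check: interpolating c through the α_i gives m(x) = 12 + 3·x (degree < 2) with m(α_i) = c_i for every i, so c is indeed a codeword.


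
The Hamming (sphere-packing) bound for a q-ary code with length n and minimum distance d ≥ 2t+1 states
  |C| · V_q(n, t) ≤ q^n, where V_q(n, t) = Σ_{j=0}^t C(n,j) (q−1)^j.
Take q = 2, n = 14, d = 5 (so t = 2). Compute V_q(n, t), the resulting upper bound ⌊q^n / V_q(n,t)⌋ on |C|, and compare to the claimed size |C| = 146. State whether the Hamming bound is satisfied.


V_q(n, t) = 106, q^n = 16384, Hamming bound = 154, |C| = 146 ≤ bound (satisfied).

Step 1: Compute V_q(n, t) = Σ_{j=0}^2 C(n, j) (q−1)^j.
  j = 0: C(14,0)·(1)^0 = 1·1 = 1.
  j = 1: C(14,1)·(1)^1 = 14·1 = 14.
  j = 2: C(14,2)·(1)^2 = 91·1 = 91.
  V_q(n, t) = 1 + 14 + 91 = 106.
Step 2: q^n = 2^14 = 16384.
Step 3: Hamming bound ⌊q^n / V_q(n,t)⌋ = ⌊16384/106⌋ = 154.
Step 4: Compare |C| = 146 to 154: satisfied.
The claimed |C| lies below the Hamming bound.


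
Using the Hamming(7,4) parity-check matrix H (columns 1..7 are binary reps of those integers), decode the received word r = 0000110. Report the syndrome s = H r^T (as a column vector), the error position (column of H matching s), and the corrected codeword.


s = (0, 1, 1)^T, error position = 3, corrected codeword c = 0010110

Compute s = H r^T mod 2 one row at a time:
  s_1 = 0 + 1 + 1 + 0 = 2 ≡ 0 (mod 2).
  s_2 = 0 + 0 + 1 + 0 = 1 ≡ 1 (mod 2).
  s_3 = 0 + 0 + 1 + 0 = 1 ≡ 1 (mod 2).
s = (0, 1, 1)^T — this equals column 3 of H (binary 011), so error is at position 3.
Correct: flip bit 3 of r = 0000110 to get c = 0010110.


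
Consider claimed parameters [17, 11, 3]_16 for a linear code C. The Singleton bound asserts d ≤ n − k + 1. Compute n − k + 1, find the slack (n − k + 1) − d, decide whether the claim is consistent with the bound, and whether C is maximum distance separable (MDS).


Singleton RHS = n − k + 1 = 7, slack = 4, bound satisfied, not MDS.

Singleton bound: d ≤ n − k + 1.
Here n = 17, k = 11, so n − k + 1 = 7.
Given d = 3, check d ≤ 7: YES.
Slack = (n − k + 1) − d = 4.
The code is NOT MDS (slack = 4 > 0).
Description: the claimed parameters are [17, 11, 3]_16; such a code would be non-MDS.


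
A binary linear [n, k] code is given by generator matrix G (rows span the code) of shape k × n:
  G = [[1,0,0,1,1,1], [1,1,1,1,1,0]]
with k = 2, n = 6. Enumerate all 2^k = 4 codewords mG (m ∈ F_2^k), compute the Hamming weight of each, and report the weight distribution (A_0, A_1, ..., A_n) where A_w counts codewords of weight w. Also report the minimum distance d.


Weight distribution: A_0 = 1, A_3 = 1, A_4 = 1, A_5 = 1. Minimum distance d = 3.

Enumerate all 2^2 = 4 messages m ∈ F_2^2.
For each, compute codeword c = mG in F_2^6, then tally its weight.
  m = 00 → c = 000000, weight = 0.
  m = 10 → c = 100111, weight = 4.
  m = 01 → c = 111110, weight = 5.
  m = 11 → c = 011001, weight = 3.
Tally weights:
  weight 0: 1 codewords.
  weight 3: 1 codewords.
  weight 4: 1 codewords.
  weight 5: 1 codewords.
Minimum distance d = smallest w > 0 with A_w > 0 = 3.
Sanity: Σ A_w = 4 = 2^2 = 4 ✓.


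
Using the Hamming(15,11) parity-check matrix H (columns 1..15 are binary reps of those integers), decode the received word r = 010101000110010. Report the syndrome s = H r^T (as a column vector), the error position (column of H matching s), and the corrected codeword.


s = (1, 1, 1, 1)^T, error position = 15, corrected codeword c = 010101000110011

Compute s = H r^T mod 2 one row at a time:
  s_1 = 0 + 0 + 1 + 1 + 0 + 0 + 1 + 0 = 3 ≡ 1 (mod 2).
  s_2 = 1 + 0 + 1 + 0 + 0 + 0 + 1 + 0 = 3 ≡ 1 (mod 2).
  s_3 = 1 + 0 + 1 + 0 + 1 + 1 + 1 + 0 = 5 ≡ 1 (mod 2).
  s_4 = 0 + 0 + 0 + 0 + 0 + 1 + 0 + 0 = 1 ≡ 1 (mod 2).
s = (1, 1, 1, 1)^T — this equals column 15 of H (binary 1111), so error is at position 15.
Correct: flip bit 15 of r = 010101000110010 to get c = 010101000110011.


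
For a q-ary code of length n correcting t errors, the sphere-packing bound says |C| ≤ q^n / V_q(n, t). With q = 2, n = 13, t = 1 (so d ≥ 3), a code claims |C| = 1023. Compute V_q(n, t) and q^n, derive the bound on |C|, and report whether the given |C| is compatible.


V_q(n, t) = 14, q^n = 8192, Hamming bound = 585, |C| = 1023 > bound (violated).

Step 1: Compute V_q(n, t) = Σ_{j=0}^1 C(n, j) (q−1)^j.
  j = 0: C(13,0)·(1)^0 = 1·1 = 1.
  j = 1: C(13,1)·(1)^1 = 13·1 = 13.
  V_q(n, t) = 1 + 13 = 14.
Step 2: q^n = 2^13 = 8192.
Step 3: Hamming bound ⌊q^n / V_q(n,t)⌋ = ⌊8192/14⌋ = 585.
Step 4: Compare |C| = 1023 to 585: violated.
The claimed |C| lies above the Hamming bound, so no 2-ary code of length 13 with d ≥ 3 can have 1023 codewords.


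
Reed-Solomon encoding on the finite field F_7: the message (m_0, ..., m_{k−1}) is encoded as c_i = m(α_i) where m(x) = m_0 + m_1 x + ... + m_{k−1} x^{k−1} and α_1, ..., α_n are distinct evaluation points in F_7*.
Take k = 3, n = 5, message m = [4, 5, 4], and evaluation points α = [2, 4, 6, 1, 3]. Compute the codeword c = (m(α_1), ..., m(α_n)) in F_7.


c = [2, 4, 3, 6, 6]

Message polynomial: m(x) = 4 + 5·x + 4·x^2 (mod 7).
For each evaluation point α_i, compute m(α_i) mod 7:
  α_1 = 2: Horner steps 4 → 6 → 2, so m(2) = 2.
  α_2 = 4: Horner steps 4 → 0 → 4, so m(4) = 4.
  α_3 = 6: Horner steps 4 → 1 → 3, so m(6) = 3.
  α_4 = 1: Horner steps 4 → 2 → 6, so m(1) = 6.
  α_5 = 3: Horner steps 4 → 3 → 6, so m(3) = 6.
Codeword c = [2, 4, 3, 6, 6] ∈ F_7^5.


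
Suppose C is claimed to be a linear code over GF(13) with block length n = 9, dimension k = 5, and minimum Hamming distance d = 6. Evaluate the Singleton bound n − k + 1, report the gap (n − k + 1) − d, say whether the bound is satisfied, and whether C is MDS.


Singleton RHS = n − k + 1 = 5, slack = -1, bound violated (no such code; not MDS).

Singleton bound: d ≤ n − k + 1.
Here n = 9, k = 5, so n − k + 1 = 5.
Given d = 6, check d ≤ 5: NO.
Slack = (n − k + 1) − d = -1.
The slack is negative: d = 6 exceeds n − k + 1 = 5 by 1, so the Singleton bound is violated and no linear [9, 5, 6]_13 code can exist. In particular it is not MDS (MDS requires d = n − k + 1 exactly).
Description: the claimed parameters are [9, 5, 6]_13; such a code would be impossible (violates the Singleton bound).


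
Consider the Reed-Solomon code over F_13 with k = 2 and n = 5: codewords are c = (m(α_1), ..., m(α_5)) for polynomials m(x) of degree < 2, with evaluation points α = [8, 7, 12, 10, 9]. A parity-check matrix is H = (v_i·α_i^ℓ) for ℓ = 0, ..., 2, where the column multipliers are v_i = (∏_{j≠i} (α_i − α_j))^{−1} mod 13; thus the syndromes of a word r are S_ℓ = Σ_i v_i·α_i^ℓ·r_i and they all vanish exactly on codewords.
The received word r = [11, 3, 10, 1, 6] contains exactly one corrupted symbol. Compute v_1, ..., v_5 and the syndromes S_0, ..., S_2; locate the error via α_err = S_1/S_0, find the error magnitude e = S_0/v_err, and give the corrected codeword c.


S = (2, 11, 2), error at position 3, error magnitude e = 6, c = [11, 3, 4, 1, 6].

Step 1: column multipliers v_i = (∏_{j≠i}(α_i − α_j))^{−1} mod 13.
  i = 1 (α = 8): (8−7)(8−12)(8−10)(8−9) = 1·(−4)·(−2)·(−1) = −8 ≡ 5, so v_1 = 5^{−1} = 8 (mod 13).
  i = 2 (α = 7): (7−8)(7−12)(7−10)(7−9) = (−1)·(−5)·(−3)·(−2) = 30 ≡ 4, so v_2 = 4^{−1} = 10 (mod 13).
  i = 3 (α = 12): (12−8)(12−7)(12−10)(12−9) = 4·5·2·3 = 120 ≡ 3, so v_3 = 3^{−1} = 9 (mod 13).
  i = 4 (α = 10): (10−8)(10−7)(10−12)(10−9) = 2·3·(−2)·1 = −12 ≡ 1, so v_4 = 1^{−1} = 1 (mod 13).
  i = 5 (α = 9): (9−8)(9−7)(9−12)(9−10) = 1·2·(−3)·(−1) = 6 ≡ 6, so v_5 = 6^{−1} = 11 (mod 13).
  v = [8, 10, 9, 1, 11].
Step 2: syndromes of r = [11, 3, 10, 1, 6] (all sums mod 13).
  S_0 = Σ v_i r_i = 8·11 + 10·3 + 9·10 + 1·1 + 11·6 = 275 ≡ 2.
  S_1 = Σ v_i α_i r_i = 8·8·11 + 10·7·3 + 9·12·10 + 1·10·1 + 11·9·6 = 2598 ≡ 11.
  α_i^2 mod 13 = [12, 10, 1, 9, 3].
  S_2 = Σ v_i α_i^2 r_i = 8·12·11 + 10·10·3 + 9·1·10 + 1·9·1 + 11·3·6 = 1653 ≡ 2.
  S = (2, 11, 2) ≠ 0, so r is not a codeword (an error is present).
Step 3: locate the error. For a single error e at position i, S_ℓ = v_i·e·α_i^ℓ, so α_err = S_1/S_0.
  S_0^{−1} = 2^{−1} = 7 (mod 13), so α_err = 11·7 = 77 ≡ 12 = α_3. Error position i = 3.
  Consistency check: S_2/S_1 = 2·6 = 12 ≡ 12 = α_err ✓ (single-error assumption holds).
Step 4: error magnitude e = S_0/v_3 = S_0·∏_{j≠3}(α_3 − α_j) = 2·3 = 6 ≡ 6 (mod 13).
Step 5: correct position 3: c_3 = r_3 − e = 10 − 6 ≡ 4 (mod 13). Hence c = [11, 3, 4, 1, 6].
  Check: interpolating c through the α_i gives m(x) = 12 + 8·x (degree < 2) with m(α_i) = c_i for every i, so c is indeed a codeword.


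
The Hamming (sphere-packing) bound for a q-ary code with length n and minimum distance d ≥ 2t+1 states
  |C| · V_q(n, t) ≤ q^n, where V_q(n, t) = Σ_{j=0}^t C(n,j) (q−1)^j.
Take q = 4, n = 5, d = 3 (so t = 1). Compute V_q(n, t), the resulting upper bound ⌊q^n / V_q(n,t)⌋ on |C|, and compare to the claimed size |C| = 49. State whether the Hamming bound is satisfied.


V_q(n, t) = 16, q^n = 1024, Hamming bound = 64, |C| = 49 ≤ bound (satisfied).

Step 1: Compute V_q(n, t) = Σ_{j=0}^1 C(n, j) (q−1)^j.
  j = 0: C(5,0)·(3)^0 = 1·1 = 1.
  j = 1: C(5,1)·(3)^1 = 5·3 = 15.
  V_q(n, t) = 1 + 15 = 16.
Step 2: q^n = 4^5 = 1024.
Step 3: Hamming bound ⌊q^n / V_q(n,t)⌋ = ⌊1024/16⌋ = 64.
Step 4: Compare |C| = 49 to 64: satisfied.
The claimed |C| lies below the Hamming bound.
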